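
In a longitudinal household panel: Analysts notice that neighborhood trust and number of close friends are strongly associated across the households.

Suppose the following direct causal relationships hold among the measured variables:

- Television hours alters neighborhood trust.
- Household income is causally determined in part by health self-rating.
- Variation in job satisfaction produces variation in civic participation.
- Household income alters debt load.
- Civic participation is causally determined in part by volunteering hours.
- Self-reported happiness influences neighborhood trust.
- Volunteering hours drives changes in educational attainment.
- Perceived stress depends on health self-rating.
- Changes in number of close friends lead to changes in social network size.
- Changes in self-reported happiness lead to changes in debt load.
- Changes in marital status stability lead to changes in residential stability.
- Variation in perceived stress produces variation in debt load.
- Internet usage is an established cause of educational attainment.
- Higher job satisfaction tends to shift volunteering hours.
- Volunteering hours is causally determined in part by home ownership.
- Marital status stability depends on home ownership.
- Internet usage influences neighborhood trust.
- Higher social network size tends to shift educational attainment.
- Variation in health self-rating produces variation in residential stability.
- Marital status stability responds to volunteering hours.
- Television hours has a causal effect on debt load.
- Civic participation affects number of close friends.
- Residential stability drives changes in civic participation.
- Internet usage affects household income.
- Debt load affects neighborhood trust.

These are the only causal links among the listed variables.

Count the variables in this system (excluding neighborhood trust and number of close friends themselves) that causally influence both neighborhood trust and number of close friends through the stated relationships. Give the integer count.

1

The common causes are: health self-rating (to neighborhood trust via health self-rating → household income → debt load → neighborhood trust; to number of close friends via health self-rating → residential stability → civic participation → number of close friends).
Every other variable lacks a causal path to at least one of neighborhood trust and number of close friends.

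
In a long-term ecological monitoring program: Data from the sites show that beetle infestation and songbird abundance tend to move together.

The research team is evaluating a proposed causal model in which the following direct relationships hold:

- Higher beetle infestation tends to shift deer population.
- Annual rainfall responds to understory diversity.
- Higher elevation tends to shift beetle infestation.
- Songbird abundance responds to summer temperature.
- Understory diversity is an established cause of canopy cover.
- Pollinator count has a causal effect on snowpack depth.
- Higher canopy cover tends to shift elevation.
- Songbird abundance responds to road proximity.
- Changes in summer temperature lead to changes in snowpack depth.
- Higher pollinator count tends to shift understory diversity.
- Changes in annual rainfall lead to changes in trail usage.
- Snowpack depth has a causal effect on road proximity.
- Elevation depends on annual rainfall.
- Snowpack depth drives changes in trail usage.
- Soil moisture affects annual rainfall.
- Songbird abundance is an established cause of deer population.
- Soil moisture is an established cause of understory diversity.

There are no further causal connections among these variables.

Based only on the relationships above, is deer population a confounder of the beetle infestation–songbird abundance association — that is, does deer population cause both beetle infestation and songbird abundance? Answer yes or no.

no

Deer population has no stated causal path to either beetle infestation or songbird abundance. A confounder must cause both variables, so deer population does not qualify.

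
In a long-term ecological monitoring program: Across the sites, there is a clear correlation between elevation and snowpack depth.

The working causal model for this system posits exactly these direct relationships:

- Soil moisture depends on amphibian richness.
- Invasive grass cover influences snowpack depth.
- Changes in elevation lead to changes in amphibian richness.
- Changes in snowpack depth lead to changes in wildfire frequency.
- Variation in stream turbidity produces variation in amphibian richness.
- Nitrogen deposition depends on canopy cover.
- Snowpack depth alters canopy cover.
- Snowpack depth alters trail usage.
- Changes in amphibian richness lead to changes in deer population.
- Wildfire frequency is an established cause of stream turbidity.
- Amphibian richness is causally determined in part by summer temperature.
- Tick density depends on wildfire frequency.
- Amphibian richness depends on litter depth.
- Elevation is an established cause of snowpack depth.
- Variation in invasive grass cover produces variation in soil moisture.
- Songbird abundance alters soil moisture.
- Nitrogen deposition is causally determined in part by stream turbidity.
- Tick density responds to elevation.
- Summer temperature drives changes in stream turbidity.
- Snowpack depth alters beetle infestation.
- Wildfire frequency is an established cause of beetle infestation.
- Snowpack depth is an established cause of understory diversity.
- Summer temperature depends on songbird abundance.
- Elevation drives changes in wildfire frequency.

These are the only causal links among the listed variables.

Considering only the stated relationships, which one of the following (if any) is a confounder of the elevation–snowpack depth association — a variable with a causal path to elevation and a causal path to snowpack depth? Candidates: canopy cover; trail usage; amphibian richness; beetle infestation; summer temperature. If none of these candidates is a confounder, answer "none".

none

None of the listed candidates has causal paths to both elevation and snowpack depth in the stated relationships, so none is a common cause.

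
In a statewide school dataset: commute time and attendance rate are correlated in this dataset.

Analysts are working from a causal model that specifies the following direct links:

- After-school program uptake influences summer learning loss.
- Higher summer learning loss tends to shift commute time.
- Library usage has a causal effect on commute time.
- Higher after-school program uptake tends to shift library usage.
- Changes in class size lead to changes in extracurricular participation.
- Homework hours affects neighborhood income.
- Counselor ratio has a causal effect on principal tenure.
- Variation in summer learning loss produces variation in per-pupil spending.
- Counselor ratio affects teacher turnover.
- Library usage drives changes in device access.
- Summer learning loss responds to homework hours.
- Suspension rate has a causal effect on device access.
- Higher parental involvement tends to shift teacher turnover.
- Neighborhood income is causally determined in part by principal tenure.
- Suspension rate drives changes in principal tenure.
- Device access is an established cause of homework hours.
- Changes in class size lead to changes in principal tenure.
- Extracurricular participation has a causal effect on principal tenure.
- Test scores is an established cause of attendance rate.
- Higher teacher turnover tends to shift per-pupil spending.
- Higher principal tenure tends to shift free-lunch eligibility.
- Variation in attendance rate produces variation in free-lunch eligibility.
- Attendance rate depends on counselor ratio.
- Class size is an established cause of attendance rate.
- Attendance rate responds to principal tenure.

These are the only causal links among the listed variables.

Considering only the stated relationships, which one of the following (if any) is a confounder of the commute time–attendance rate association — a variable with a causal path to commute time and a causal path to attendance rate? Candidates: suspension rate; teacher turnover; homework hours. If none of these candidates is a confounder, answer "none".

suspension rate

Suspension rate causes commute time (suspension rate → device access → homework hours → summer learning loss → commute time) and also causes attendance rate (suspension rate → principal tenure → attendance rate); it is a common cause of both.
Each of the other candidates lacks a causal path to at least one of commute time and attendance rate, so they do not confound the relationship.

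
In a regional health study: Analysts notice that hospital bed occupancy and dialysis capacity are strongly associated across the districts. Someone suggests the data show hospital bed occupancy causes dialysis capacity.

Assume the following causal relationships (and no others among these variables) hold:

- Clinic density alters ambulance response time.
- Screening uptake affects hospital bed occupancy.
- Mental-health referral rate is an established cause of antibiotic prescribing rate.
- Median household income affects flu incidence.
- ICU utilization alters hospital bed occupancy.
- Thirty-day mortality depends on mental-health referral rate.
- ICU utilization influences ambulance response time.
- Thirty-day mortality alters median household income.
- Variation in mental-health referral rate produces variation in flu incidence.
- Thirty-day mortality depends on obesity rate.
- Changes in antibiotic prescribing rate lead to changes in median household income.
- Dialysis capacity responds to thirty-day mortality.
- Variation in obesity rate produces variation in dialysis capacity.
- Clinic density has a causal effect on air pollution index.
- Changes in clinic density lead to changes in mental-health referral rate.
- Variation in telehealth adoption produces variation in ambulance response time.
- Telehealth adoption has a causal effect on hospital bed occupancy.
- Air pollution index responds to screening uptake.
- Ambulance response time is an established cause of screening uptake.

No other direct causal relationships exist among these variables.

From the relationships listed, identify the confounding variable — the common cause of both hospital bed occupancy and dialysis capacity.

clinic density

Clinic density has a causal path to hospital bed occupancy (clinic density → ambulance response time → screening uptake → hospital bed occupancy) and a separate causal path to dialysis capacity (clinic density → mental-health referral rate → thirty-day mortality → dialysis capacity), so it is a common cause of both.
No stated relationship gives hospital bed occupancy a causal route to dialysis capacity, so the correlation is explained by the shared upstream cause rather than a direct effect.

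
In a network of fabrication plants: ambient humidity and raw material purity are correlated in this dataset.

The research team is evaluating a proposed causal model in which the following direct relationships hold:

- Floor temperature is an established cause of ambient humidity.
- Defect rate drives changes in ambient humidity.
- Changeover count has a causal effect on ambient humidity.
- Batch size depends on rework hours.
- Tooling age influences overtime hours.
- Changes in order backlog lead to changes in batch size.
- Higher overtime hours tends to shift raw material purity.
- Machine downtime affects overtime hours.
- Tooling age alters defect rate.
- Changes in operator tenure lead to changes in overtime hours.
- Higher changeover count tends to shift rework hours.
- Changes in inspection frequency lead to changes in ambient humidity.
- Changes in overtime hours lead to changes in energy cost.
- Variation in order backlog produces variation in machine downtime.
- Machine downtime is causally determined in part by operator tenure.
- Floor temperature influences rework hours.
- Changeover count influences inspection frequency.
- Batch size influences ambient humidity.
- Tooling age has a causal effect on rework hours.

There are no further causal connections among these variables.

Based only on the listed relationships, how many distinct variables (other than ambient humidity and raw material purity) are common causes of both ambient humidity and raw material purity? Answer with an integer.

The common causes are: order backlog (to ambient humidity via order backlog → batch size → ambient humidity; to raw material purity via order backlog → machine downtime → overtime hours → raw material purity); tooling age (to ambient humidity via tooling age → defect rate → ambient humidity; to raw material purity via tooling age → overtime hours → raw material purity).
Every other variable lacks a causal path to at least one of ambient humidity and raw material purity.

2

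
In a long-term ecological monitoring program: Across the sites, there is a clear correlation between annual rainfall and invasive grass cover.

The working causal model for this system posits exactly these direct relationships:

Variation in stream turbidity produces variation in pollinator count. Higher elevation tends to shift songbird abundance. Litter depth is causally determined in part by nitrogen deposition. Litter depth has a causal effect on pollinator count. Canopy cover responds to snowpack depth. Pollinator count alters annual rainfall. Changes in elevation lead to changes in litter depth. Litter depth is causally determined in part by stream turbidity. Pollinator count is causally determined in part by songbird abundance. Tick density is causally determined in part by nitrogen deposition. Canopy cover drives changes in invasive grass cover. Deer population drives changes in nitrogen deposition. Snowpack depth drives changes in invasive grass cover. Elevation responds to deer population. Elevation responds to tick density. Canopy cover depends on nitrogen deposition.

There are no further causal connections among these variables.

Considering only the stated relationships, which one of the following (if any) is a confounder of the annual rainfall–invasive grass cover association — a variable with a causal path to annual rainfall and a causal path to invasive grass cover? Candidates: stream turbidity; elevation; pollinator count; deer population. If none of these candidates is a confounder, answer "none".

Deer population causes annual rainfall (deer population → nitrogen deposition → litter depth → pollinator count → annual rainfall) and also causes invasive grass cover (deer population → nitrogen deposition → canopy cover → invasive grass cover); it is a common cause of both.
Each of the other candidates lacks a causal path to at least one of annual rainfall and invasive grass cover, so they do not confound the relationship.

deer population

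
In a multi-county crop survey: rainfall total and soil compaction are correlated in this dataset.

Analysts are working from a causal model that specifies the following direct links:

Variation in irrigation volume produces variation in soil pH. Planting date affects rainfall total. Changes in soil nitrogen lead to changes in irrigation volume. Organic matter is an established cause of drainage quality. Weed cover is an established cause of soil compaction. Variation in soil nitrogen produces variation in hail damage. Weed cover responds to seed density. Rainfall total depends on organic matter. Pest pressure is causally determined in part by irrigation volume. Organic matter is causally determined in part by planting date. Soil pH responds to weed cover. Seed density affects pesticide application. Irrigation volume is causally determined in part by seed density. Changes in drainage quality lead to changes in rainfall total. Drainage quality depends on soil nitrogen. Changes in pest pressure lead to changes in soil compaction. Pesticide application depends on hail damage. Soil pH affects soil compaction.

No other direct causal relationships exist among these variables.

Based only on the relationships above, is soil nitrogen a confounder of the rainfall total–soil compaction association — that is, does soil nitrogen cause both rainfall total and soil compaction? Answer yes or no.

yes

Soil nitrogen has a causal path to rainfall total (soil nitrogen → drainage quality → rainfall total) and to soil compaction (soil nitrogen → irrigation volume → pest pressure → soil compaction), so it is a common cause of both — a confounder.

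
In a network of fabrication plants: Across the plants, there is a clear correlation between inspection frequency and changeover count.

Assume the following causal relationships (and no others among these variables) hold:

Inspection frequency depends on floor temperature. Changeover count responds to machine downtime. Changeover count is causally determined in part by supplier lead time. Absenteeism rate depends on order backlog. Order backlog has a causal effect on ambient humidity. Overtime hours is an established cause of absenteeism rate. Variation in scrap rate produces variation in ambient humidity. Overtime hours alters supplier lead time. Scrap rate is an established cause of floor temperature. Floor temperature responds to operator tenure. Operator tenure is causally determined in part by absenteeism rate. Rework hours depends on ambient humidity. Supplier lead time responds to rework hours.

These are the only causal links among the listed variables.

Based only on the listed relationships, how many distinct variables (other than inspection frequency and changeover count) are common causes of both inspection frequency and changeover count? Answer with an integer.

The common causes are: order backlog (to inspection frequency via order backlog → absenteeism rate → operator tenure → floor temperature → inspection frequency; to changeover count via order backlog → ambient humidity → rework hours → supplier lead time → changeover count); overtime hours (to inspection frequency via overtime hours → absenteeism rate → operator tenure → floor temperature → inspection frequency; to changeover count via overtime hours → supplier lead time → changeover count); scrap rate (to inspection frequency via scrap rate → floor temperature → inspection frequency; to changeover count via scrap rate → ambient humidity → rework hours → supplier lead time → changeover count).
Every other variable lacks a causal path to at least one of inspection frequency and changeover count.

3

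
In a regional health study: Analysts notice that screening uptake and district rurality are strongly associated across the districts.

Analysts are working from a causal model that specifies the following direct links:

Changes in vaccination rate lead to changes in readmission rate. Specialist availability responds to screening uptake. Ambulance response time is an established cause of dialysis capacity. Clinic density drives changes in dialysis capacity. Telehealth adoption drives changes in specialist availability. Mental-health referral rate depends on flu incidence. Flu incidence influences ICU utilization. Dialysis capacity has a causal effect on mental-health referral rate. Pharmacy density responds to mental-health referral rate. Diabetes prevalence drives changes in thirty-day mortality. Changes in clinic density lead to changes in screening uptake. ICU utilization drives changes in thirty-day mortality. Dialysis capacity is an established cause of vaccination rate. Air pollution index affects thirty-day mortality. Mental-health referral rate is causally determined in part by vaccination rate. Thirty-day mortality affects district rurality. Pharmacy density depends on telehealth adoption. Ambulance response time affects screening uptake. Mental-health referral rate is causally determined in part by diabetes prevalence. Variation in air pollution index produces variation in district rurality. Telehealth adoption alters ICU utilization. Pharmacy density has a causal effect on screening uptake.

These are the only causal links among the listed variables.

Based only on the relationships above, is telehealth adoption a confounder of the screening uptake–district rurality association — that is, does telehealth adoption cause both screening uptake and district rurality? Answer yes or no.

yes

Telehealth adoption has a causal path to screening uptake (telehealth adoption → pharmacy density → screening uptake) and to district rurality (telehealth adoption → ICU utilization → thirty-day mortality → district rurality), so it is a common cause of both — a confounder.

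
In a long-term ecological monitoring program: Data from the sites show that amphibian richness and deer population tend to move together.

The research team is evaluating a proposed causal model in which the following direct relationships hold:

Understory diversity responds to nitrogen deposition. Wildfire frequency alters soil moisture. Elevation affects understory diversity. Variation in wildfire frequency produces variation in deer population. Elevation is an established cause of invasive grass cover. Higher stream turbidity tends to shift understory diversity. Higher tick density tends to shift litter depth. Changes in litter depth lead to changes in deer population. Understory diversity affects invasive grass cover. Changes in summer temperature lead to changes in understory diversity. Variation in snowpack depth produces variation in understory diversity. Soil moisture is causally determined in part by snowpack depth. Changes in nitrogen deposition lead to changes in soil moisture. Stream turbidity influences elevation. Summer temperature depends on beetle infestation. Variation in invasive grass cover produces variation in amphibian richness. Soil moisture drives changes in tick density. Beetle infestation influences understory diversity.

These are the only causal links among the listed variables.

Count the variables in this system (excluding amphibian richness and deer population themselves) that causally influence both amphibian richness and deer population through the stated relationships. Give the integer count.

2

The common causes are: nitrogen deposition (to amphibian richness via nitrogen deposition → understory diversity → invasive grass cover → amphibian richness; to deer population via nitrogen deposition → soil moisture → tick density → litter depth → deer population); snowpack depth (to amphibian richness via snowpack depth → understory diversity → invasive grass cover → amphibian richness; to deer population via snowpack depth → soil moisture → tick density → litter depth → deer population).
Every other variable lacks a causal path to at least one of amphibian richness and deer population.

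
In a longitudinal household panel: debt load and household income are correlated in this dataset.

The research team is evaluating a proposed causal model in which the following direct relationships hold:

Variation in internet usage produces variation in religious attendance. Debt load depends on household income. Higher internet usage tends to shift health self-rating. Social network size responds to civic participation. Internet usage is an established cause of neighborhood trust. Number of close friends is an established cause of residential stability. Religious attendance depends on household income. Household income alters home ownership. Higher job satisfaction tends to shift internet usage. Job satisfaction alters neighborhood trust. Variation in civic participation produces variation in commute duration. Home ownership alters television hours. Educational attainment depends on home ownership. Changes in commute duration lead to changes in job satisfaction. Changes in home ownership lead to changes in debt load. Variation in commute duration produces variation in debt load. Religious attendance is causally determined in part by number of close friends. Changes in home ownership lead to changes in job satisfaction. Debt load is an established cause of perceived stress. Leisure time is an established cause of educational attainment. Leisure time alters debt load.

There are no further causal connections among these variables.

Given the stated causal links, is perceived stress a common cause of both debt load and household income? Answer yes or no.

no

Perceived stress has no stated causal path to either debt load or household income. A confounder must cause both variables, so perceived stress does not qualify.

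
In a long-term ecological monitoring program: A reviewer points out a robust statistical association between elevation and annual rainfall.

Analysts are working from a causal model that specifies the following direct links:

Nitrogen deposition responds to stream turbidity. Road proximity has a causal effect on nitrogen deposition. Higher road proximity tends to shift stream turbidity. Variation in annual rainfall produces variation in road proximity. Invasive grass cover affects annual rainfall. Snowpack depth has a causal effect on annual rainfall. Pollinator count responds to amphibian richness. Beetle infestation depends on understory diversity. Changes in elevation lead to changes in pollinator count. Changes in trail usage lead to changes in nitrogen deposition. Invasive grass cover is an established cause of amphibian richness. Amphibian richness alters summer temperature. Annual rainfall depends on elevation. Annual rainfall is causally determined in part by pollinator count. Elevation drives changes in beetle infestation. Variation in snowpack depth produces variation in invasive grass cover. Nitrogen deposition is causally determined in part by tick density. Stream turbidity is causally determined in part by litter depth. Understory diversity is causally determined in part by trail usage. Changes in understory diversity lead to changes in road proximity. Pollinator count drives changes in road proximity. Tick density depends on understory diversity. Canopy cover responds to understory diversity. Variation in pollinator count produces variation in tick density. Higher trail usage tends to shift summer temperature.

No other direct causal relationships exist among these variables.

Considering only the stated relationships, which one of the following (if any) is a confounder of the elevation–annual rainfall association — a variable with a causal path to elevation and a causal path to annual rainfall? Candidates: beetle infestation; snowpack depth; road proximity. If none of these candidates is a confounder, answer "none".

None of the listed candidates has causal paths to both elevation and annual rainfall in the stated relationships, so none is a common cause.

none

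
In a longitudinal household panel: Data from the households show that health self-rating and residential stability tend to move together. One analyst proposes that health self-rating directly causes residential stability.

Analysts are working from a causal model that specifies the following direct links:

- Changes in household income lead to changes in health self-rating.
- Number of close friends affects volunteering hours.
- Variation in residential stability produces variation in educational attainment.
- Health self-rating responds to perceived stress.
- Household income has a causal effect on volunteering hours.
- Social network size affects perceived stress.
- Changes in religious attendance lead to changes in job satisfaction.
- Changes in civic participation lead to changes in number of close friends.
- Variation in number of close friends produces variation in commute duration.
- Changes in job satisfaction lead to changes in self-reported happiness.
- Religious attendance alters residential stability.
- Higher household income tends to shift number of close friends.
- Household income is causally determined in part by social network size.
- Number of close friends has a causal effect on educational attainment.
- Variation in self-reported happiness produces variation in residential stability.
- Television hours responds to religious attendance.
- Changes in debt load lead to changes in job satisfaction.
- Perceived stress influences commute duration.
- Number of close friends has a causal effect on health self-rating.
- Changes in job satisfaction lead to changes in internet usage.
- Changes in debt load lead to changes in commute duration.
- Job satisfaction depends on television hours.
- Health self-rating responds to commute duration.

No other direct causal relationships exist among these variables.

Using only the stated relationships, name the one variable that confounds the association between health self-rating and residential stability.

debt load

Debt load has a causal path to health self-rating (debt load → commute duration → health self-rating) and a separate causal path to residential stability (debt load → job satisfaction → self-reported happiness → residential stability), so it is a common cause of both.
No stated relationship gives health self-rating a causal route to residential stability, so the correlation is explained by the shared upstream cause rather than a direct effect.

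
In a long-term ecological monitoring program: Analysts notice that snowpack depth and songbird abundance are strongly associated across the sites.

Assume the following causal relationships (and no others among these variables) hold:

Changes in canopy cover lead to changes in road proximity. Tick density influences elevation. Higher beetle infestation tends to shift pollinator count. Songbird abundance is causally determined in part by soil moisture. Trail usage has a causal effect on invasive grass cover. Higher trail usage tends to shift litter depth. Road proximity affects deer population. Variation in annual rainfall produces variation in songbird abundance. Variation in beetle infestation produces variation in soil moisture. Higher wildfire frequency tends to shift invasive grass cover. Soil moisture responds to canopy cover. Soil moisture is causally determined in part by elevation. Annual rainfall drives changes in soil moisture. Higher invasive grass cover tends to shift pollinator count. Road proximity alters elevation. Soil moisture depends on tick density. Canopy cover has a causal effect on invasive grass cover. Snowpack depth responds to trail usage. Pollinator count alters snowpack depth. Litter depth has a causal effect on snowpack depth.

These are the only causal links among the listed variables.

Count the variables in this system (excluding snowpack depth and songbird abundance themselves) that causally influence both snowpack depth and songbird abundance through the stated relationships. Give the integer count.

2

The common causes are: beetle infestation (to snowpack depth via beetle infestation → pollinator count → snowpack depth; to songbird abundance via beetle infestation → soil moisture → songbird abundance); canopy cover (to snowpack depth via canopy cover → invasive grass cover → pollinator count → snowpack depth; to songbird abundance via canopy cover → soil moisture → songbird abundance).
Every other variable lacks a causal path to at least one of snowpack depth and songbird abundance.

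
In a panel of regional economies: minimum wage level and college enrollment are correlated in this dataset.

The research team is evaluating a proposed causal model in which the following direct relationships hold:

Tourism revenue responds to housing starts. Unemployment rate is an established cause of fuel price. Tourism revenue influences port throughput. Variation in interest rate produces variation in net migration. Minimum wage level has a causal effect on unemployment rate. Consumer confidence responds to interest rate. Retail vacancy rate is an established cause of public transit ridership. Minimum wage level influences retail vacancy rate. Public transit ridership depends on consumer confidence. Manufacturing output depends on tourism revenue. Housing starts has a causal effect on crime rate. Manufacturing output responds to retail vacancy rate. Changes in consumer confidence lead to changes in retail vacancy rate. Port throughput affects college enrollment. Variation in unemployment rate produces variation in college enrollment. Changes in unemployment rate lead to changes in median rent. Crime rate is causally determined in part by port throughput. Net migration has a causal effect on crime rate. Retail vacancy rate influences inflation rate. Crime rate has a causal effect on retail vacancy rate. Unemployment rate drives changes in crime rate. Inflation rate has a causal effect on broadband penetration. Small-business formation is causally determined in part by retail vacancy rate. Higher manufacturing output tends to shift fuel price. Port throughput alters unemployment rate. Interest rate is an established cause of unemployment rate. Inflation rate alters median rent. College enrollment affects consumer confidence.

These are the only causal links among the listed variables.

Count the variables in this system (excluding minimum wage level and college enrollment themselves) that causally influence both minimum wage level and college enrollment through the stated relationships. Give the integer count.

0

No listed variable has a causal path to both minimum wage level and college enrollment, so there are no common causes.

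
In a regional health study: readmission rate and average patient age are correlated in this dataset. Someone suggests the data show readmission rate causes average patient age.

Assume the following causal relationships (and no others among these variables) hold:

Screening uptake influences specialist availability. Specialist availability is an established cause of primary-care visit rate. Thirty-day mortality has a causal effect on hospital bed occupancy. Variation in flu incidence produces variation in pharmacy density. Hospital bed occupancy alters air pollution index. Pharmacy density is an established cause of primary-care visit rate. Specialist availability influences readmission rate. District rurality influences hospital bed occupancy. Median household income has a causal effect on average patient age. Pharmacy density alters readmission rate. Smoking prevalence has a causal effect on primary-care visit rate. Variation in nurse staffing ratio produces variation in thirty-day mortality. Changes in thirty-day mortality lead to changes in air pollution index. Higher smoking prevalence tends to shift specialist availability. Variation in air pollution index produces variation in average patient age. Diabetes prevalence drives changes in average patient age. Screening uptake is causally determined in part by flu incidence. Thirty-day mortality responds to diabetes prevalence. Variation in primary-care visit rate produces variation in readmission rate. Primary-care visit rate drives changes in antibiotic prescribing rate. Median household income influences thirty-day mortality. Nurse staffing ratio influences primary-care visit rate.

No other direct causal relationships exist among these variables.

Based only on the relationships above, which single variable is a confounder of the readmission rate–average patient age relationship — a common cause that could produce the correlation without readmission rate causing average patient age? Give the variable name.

Nurse staffing ratio has a causal path to readmission rate (nurse staffing ratio → primary-care visit rate → readmission rate) and a separate causal path to average patient age (nurse staffing ratio → thirty-day mortality → air pollution index → average patient age), so it is a common cause of both.
No stated relationship gives readmission rate a causal route to average patient age, so the correlation is explained by the shared upstream cause rather than a direct effect.

nurse staffing ratio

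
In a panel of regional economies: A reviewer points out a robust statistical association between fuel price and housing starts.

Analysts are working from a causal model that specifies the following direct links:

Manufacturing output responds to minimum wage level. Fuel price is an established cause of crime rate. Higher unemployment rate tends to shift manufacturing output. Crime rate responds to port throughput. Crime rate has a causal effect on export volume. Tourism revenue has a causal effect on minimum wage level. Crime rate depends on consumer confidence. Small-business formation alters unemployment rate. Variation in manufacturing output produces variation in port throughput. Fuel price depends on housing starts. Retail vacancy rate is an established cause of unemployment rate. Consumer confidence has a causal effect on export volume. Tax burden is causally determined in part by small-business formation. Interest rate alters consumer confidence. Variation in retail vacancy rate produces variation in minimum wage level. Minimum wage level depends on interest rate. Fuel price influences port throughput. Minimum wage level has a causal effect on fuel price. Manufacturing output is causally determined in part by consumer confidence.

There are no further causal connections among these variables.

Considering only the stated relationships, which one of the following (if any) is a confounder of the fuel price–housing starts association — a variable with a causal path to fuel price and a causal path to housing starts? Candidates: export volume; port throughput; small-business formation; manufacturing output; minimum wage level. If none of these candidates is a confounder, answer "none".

none

None of the listed candidates has causal paths to both fuel price and housing starts in the stated relationships, so none is a common cause.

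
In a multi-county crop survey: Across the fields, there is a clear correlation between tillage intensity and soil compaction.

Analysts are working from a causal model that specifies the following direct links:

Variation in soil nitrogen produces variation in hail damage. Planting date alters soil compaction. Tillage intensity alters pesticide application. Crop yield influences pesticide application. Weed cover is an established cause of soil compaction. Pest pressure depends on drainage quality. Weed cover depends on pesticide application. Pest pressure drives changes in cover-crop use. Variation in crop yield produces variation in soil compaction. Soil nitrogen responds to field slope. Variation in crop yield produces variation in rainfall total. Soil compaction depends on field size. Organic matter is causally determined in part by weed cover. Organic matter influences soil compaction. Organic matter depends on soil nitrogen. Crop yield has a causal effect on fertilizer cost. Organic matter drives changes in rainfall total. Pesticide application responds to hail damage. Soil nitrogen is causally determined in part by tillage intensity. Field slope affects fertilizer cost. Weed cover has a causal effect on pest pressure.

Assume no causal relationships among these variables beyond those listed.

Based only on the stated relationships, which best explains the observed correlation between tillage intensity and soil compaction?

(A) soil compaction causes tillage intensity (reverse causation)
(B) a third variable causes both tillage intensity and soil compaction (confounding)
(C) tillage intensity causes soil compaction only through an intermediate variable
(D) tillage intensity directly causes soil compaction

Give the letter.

C

Tillage intensity reaches soil compaction through tillage intensity → pesticide application → weed cover → soil compaction — an indirect causal chain with no direct tillage intensity → soil compaction link. No variable causes both tillage intensity and soil compaction, so confounding is ruled out; the effect is mediated.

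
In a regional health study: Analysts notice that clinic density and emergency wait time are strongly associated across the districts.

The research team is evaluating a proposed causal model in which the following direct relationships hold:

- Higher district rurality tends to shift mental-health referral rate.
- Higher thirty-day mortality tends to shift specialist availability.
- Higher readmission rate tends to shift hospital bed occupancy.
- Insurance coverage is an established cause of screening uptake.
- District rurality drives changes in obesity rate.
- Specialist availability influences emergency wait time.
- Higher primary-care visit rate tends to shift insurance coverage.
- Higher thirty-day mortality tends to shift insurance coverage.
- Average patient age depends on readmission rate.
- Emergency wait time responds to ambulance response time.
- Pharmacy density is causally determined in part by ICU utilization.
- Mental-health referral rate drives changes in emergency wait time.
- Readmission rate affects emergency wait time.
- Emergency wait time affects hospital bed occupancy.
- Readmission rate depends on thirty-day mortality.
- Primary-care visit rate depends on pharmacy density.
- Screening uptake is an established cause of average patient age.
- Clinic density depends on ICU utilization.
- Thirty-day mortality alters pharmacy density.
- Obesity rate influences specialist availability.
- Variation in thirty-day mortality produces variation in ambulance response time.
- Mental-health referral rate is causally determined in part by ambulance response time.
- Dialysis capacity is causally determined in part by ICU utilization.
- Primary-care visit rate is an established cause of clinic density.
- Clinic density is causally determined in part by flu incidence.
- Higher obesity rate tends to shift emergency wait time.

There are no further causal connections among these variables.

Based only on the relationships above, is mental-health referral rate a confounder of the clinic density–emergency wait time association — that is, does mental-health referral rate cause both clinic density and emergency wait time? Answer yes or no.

Mental-health referral rate has no stated causal path to clinic density. A confounder must cause both variables, so mental-health referral rate does not qualify.

no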